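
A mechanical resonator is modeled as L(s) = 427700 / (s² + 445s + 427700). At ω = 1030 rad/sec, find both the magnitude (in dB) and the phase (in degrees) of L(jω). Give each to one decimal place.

|(j1030)² + 445(j1030) + 427700| = |-6.332e+05 + j4.5835e+05| = 7.817e+05
|L(j1030)| = 427700 / 7.817e+05 = 0.54715
20 log₁₀(0.54715) = -5.24 dB
∠[(j1030)² + 445(j1030) + 427700] = ∠[-6.332e+05 + j4.5835e+05] = 144.10°
∠L(j1030) = −144.10° = -144.10°

|L| = -5.2 dB, ∠L = -144.1°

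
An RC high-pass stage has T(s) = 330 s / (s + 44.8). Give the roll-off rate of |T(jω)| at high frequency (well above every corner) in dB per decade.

With 1 zero and 1 pole, the high-frequency asymptotic slope is 20 × (1 − 1) = 0 dB/decade.

0 dB/decade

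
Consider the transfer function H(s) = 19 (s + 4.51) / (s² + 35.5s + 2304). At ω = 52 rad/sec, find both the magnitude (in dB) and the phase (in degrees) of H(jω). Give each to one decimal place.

|j52 + 4.51| = √(52² + 4.51²) = 52.2
|(j52)² + 35.5(j52) + 2304| = |-400 + j1846| = 1889
|H(j52)| = 19 × 52.2 / 1889 = 0.52504
20 log₁₀(0.52504) = -5.60 dB
∠(j52 + 4.51) = arctan(52/4.51) = 85.04°
∠[(j52)² + 35.5(j52) + 2304] = ∠[-400 + j1846] = 102.23°
∠H(j52) = 85.04° − 102.23° = -17.18°

|H| = -5.6 dB, ∠H = -17.2°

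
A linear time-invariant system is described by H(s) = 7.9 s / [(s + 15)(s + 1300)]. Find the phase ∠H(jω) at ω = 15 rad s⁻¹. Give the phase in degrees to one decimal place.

∠(j15) = 90.00°
∠(j15 + 15) = arctan(15/15) = 45.00°
∠(j15 + 1300) = arctan(15/1300) = 0.66°
∠H(j15) = 90.00° − (45.00° + 0.66°) = 44.34°

44.3°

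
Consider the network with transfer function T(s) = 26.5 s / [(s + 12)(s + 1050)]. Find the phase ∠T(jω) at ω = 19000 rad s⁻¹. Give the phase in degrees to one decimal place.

∠(j19000) = 90.00°
∠(j19000 + 12) = arctan(19000/12) = 89.96°
∠(j19000 + 1050) = arctan(19000/1050) = 86.84°
∠T(j19000) = 90.00° − (89.96° + 86.84°) = -86.80°

-86.8 deg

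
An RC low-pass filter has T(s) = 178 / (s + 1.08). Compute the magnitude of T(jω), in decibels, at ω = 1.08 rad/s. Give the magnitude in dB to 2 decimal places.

41.33 dB

|j1.08 + 1.08| = √(1.08² + 1.08²) = 1.527
|T(j1.08)| = 178 / 1.527 = 116.54
20 log₁₀(116.54) = 41.330 dB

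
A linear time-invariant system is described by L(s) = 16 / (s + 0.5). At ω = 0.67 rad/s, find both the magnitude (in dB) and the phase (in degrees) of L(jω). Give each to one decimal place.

|L| = 25.6 dB, ∠L = -53.3°

|j0.67 + 0.5| = √(0.67² + 0.5²) = 0.836
|L(j0.67)| = 16 / 0.836 = 19.139
20 log₁₀(19.139) = 25.64 dB
∠(j0.67 + 0.5) = arctan(0.67/0.5) = 53.27°
∠L(j0.67) = −53.27° = -53.27°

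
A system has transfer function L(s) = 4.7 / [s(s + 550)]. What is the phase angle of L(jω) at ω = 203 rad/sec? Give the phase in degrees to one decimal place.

-110.3°

∠(j203 + 550) = arctan(203/550) = 20.26°
∠(j203) = 90.00°
∠L(j203) = − (20.26° + 90.00°) = -110.26°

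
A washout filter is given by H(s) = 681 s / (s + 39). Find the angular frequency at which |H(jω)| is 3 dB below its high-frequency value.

39 rad/s

For a single-pole high-pass, the −3 dB point is at the pole: ω = 39 rad/s.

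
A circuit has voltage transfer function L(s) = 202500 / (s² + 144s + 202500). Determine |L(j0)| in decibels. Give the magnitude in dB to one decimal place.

L(0) = 202500 / 202500 = 1
20 log₁₀(1) = 0.00 dB

0.0 dB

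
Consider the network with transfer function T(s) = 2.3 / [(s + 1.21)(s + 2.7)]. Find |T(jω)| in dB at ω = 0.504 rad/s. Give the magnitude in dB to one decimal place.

|j0.504 + 1.21| = √(0.504² + 1.21²) = 1.311
|j0.504 + 2.7| = √(0.504² + 2.7²) = 2.747
|T(j0.504)| = 2.3 / (1.311 × 2.747) = 0.63885
20 log₁₀(0.63885) = -3.89 dB

-3.9 dB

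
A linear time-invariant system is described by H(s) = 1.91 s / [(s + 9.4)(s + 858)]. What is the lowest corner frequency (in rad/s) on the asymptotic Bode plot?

Break frequencies occur at each pole and zero magnitude: 9.4 rad/s, 858 rad/s.
The lowest is 9.4 rad/s.

9.4 rad/s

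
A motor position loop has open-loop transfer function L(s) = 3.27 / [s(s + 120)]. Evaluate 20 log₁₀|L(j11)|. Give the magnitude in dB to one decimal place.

|j11 + 120| = √(11² + 120²) = 120.5
|j11| = 11
|L(j11)| = 3.27 / (120.5 × 11) = 0.0024669
20 log₁₀(0.0024669) = -52.16 dB

-52.2 dB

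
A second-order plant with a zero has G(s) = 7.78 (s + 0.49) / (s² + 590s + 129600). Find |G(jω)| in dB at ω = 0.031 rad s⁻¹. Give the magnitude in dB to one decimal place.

|j0.031 + 0.49| = √(0.031² + 0.49²) = 0.491
|(j0.031)² + 590(j0.031) + 129600| = |1.296e+05 + j18.29| = 1.296e+05
|G(j0.031)| = 7.78 × 0.491 / 1.296e+05 = 2.9474e-05
20 log₁₀(2.9474e-05) = -90.61 dB

-90.6 dB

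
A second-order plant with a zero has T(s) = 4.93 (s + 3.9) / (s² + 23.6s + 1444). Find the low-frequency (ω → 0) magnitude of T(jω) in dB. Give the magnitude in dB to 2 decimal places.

-37.51 dB

T(0) = 4.93 × 3.9 / 1444 = 0.013315
20 log₁₀(0.013315) = -37.513 dB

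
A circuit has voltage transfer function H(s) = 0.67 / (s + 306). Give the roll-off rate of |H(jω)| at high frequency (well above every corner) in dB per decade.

-20 dB/decade

With 0 zeros and 1 pole, the high-frequency asymptotic slope is 20 × (0 − 1) = -20 dB/decade.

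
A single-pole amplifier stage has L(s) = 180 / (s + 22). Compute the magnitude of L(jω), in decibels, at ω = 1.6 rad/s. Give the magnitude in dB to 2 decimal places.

|j1.6 + 22| = √(1.6² + 22²) = 22.06
|L(j1.6)| = 180 / 22.06 = 8.1603
20 log₁₀(8.1603) = 18.234 dB

18.23 dB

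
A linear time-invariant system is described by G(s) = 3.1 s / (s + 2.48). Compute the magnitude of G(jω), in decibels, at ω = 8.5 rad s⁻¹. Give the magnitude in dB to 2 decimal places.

|j8.5| = 8.5
|j8.5 + 2.48| = √(8.5² + 2.48²) = 8.854
|G(j8.5)| = 3.1 × 8.5 / 8.854 = 2.9759
20 log₁₀(2.9759) = 9.472 dB

9.47 dB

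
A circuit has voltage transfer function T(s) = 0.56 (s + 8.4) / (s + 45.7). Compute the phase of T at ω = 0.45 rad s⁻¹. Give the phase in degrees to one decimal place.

∠(j0.45 + 8.4) = arctan(0.45/8.4) = 3.07°
∠(j0.45 + 45.7) = arctan(0.45/45.7) = 0.56°
∠T(j0.45) = 3.07° − 0.56° = 2.50°

2.5°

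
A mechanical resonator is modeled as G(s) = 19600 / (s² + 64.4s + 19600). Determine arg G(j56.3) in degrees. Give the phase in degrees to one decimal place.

-12.4°

∠[(j56.3)² + 64.4(j56.3) + 19600] = ∠[16430 + j3625.7] = 12.44°
∠G(j56.3) = −12.44° = -12.44°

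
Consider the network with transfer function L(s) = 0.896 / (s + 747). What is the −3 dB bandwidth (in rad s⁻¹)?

747 rad s⁻¹

For a single-pole low-pass, the −3 dB point is at the pole: ω = 747 rad s⁻¹.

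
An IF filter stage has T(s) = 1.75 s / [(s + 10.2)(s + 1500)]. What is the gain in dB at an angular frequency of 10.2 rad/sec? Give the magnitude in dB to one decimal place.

|j10.2| = 10.2
|j10.2 + 10.2| = √(10.2² + 10.2²) = 14.42
|j10.2 + 1500| = √(10.2² + 1500²) = 1500
|T(j10.2)| = 1.75 × 10.2 / (14.42 × 1500) = 0.00082494
20 log₁₀(0.00082494) = -61.67 dB

-61.7 dB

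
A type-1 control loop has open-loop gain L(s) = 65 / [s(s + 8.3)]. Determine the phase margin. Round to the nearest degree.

53°

Gain crossover: |L(jω)| = 1 at ω ≈ 6.25 rad/s.
∠L(j6.25) = −90° − arctan(6.25/8.3) ≈ -127.00°
PM = 180° + (-127.00°) = 53.00°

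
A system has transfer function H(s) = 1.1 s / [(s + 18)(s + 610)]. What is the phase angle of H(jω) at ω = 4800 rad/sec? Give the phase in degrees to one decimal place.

∠(j4800) = 90.00°
∠(j4800 + 18) = arctan(4800/18) = 89.79°
∠(j4800 + 610) = arctan(4800/610) = 82.76°
∠H(j4800) = 90.00° − (89.79° + 82.76°) = -82.54°

-82.5°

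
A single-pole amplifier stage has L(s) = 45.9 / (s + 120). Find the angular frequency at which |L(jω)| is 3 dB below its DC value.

For a single-pole low-pass, the −3 dB point is at the pole: ω = 120 rad s⁻¹.

120 rad s⁻¹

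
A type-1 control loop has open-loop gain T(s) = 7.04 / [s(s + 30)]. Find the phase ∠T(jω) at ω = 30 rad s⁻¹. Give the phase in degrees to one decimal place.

-135.0°

∠(j30 + 30) = arctan(30/30) = 45.00°
∠(j30) = 90.00°
∠T(j30) = − (45.00° + 90.00°) = -135.00°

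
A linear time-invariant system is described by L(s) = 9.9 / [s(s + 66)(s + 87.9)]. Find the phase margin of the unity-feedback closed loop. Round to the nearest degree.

90°

Gain crossover: |L(jω)| = 1 at ω ≈ 0.00171 rad/s.
∠L(j0.00171) = −90° − arctan(0.00171/66) − arctan(0.00171/87.9) ≈ -90.00°
PM = 180° + (-90.00°) = 90.00°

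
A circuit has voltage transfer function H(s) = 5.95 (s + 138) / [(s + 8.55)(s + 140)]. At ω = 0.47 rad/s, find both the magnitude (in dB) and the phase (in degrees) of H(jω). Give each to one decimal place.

|j0.47 + 138| = √(0.47² + 138²) = 138
|j0.47 + 8.55| = √(0.47² + 8.55²) = 8.563
|j0.47 + 140| = √(0.47² + 140²) = 140
|H(j0.47)| = 5.95 × 138 / (8.563 × 140) = 0.68493
20 log₁₀(0.68493) = -3.29 dB
∠(j0.47 + 138) = arctan(0.47/138) = 0.20°
∠(j0.47 + 8.55) = arctan(0.47/8.55) = 3.15°
∠(j0.47 + 140) = arctan(0.47/140) = 0.19°
∠H(j0.47) = 0.20° − (3.15° + 0.19°) = -3.14°

|H| = -3.3 dB, ∠H = -3.1°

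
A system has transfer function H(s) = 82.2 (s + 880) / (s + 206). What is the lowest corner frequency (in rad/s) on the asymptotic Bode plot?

206 rad/s

Break frequencies occur at each pole and zero magnitude: 206 rad/s, 880 rad/s.
The lowest is 206 rad/s.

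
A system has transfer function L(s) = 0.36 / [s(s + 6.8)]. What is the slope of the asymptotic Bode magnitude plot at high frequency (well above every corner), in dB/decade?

With 0 zeros and 2 poles, the high-frequency asymptotic slope is 20 × (0 − 2) = -40 dB/decade.

-40 dB/decade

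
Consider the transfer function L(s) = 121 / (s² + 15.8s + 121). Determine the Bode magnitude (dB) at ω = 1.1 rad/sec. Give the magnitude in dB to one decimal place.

|(j1.1)² + 15.8(j1.1) + 121| = |119.79 + j17.38| = 121
|L(j1.1)| = 121 / 121 = 0.99963
20 log₁₀(0.99963) = -0.00 dB

-0.0 dB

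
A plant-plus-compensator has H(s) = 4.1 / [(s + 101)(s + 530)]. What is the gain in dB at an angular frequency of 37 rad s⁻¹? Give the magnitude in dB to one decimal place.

|j37 + 101| = √(37² + 101²) = 107.6
|j37 + 530| = √(37² + 530²) = 531.3
|H(j37)| = 4.1 / (107.6 × 531.3) = 7.1744e-05
20 log₁₀(7.1744e-05) = -82.88 dB

-82.9 dB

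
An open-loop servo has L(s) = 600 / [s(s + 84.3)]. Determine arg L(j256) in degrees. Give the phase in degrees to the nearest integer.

∠(j256 + 84.3) = arctan(256/84.3) = 71.77°
∠(j256) = 90.00°
∠L(j256) = − (71.77° + 90.00°) = -161.77°

-162°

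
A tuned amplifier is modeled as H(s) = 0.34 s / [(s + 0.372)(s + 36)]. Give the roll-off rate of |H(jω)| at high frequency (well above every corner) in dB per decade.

With 1 zero and 2 poles, the high-frequency asymptotic slope is 20 × (1 − 2) = -20 dB/decade.

-20 dB/decade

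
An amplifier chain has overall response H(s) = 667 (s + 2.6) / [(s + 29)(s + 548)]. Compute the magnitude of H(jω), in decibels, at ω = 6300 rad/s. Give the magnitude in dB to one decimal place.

|j6300 + 2.6| = √(6300² + 2.6²) = 6300
|j6300 + 29| = √(6300² + 29²) = 6300
|j6300 + 548| = √(6300² + 548²) = 6324
|H(j6300)| = 667 × 6300 / (6300 × 6324) = 0.10547
20 log₁₀(0.10547) = -19.54 dB

-19.5 dB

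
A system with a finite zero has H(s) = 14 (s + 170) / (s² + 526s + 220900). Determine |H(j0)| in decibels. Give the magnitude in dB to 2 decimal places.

-39.35 dB

H(0) = 14 × 170 / 220900 = 0.010774
20 log₁₀(0.010774) = -39.352 dB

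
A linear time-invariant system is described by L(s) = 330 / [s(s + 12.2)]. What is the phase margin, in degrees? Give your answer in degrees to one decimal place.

36.9 deg

Gain crossover: |L(jω)| = 1 at ω ≈ 16.2 rad s⁻¹.
∠L(j16.2) = −90° − arctan(16.2/12.2) ≈ -143.09°
PM = 180° + (-143.09°) = 36.91°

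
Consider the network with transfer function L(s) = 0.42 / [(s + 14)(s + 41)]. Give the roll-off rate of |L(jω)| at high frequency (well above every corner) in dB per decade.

-40 dB/decade

With 0 zeros and 2 poles, the high-frequency asymptotic slope is 20 × (0 − 2) = -40 dB/decade.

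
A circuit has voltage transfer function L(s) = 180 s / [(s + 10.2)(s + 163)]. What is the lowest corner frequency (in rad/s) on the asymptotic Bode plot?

Break frequencies occur at each pole and zero magnitude: 10.2 rad/s, 163 rad/s.
The lowest is 10.2 rad/s.

10.2 rad/s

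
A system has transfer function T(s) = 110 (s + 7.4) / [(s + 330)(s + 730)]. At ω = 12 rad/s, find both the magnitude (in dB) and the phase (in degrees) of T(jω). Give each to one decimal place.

|T| = -43.8 dB, ∠T = 55.3°

|j12 + 7.4| = √(12² + 7.4²) = 14.1
|j12 + 330| = √(12² + 330²) = 330.2
|j12 + 730| = √(12² + 730²) = 730.1
|T(j12)| = 110 × 14.1 / (330.2 × 730.1) = 0.0064324
20 log₁₀(0.0064324) = -43.83 dB
∠(j12 + 7.4) = arctan(12/7.4) = 58.34°
∠(j12 + 330) = arctan(12/330) = 2.08°
∠(j12 + 730) = arctan(12/730) = 0.94°
∠T(j12) = 58.34° − (2.08° + 0.94°) = 55.31°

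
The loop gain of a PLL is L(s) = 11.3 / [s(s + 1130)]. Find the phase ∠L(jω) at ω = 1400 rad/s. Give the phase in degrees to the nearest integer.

∠(j1400 + 1130) = arctan(1400/1130) = 51.09°
∠(j1400) = 90.00°
∠L(j1400) = − (51.09° + 90.00°) = -141.09°

-141 deg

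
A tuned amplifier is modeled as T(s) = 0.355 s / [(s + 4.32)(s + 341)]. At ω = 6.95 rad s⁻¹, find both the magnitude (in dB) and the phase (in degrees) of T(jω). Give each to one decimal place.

|j6.95| = 6.95
|j6.95 + 4.32| = √(6.95² + 4.32²) = 8.183
|j6.95 + 341| = √(6.95² + 341²) = 341.1
|T(j6.95)| = 0.355 × 6.95 / (8.183 × 341.1) = 0.00088399
20 log₁₀(0.00088399) = -61.07 dB
∠(j6.95) = 90.00°
∠(j6.95 + 4.32) = arctan(6.95/4.32) = 58.14°
∠(j6.95 + 341) = arctan(6.95/341) = 1.17°
∠T(j6.95) = 90.00° − (58.14° + 1.17°) = 30.70°

|T| = -61.1 dB, ∠T = 30.7 deg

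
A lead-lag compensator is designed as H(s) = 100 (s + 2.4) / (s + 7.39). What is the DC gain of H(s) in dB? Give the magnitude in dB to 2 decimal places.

30.23 dB

H(0) = 100 × 2.4 / 7.39 = 32.476
20 log₁₀(32.476) = 30.231 dB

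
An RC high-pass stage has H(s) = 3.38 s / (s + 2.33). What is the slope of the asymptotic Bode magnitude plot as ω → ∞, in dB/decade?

0 dB/decade

With 1 zero and 1 pole, the high-frequency asymptotic slope is 20 × (1 − 1) = 0 dB/decade.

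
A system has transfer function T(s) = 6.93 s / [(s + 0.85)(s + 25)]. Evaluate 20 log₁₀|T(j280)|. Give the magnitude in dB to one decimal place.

|j280| = 280
|j280 + 0.85| = √(280² + 0.85²) = 280
|j280 + 25| = √(280² + 25²) = 281.1
|T(j280)| = 6.93 × 280 / (280 × 281.1) = 0.024652
20 log₁₀(0.024652) = -32.16 dB

-32.2 dB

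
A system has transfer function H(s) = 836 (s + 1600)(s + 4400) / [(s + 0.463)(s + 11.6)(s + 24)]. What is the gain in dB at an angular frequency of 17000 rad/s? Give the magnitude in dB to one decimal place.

-25.8 dB

|j17000 + 1600| = √(17000² + 1600²) = 1.708e+04
|j17000 + 4400| = √(17000² + 4400²) = 1.756e+04
|j17000 + 0.463| = √(17000² + 0.463²) = 1.7e+04
|j17000 + 11.6| = √(17000² + 11.6²) = 1.7e+04
|j17000 + 24| = √(17000² + 24²) = 1.7e+04
|H(j17000)| = 836 × 1.708e+04 × 1.756e+04 / (1.7e+04 × 1.7e+04 × 1.7e+04) = 0.051021
20 log₁₀(0.051021) = -25.84 dB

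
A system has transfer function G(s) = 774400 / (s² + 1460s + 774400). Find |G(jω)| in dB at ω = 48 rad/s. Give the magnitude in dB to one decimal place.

-0.0 dB

|(j48)² + 1460(j48) + 774400| = |7.721e+05 + j70080| = 7.753e+05
|G(j48)| = 774400 / 7.753e+05 = 0.99888
20 log₁₀(0.99888) = -0.01 dB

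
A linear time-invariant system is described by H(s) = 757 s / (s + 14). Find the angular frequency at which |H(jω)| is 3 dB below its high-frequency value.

14 rad/s

For a single-pole high-pass, the −3 dB point is at the pole: ω = 14 rad/s.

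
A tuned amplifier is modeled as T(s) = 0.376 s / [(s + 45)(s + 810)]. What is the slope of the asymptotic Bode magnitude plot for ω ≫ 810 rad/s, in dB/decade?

-20 dB/decade

With 1 zero and 2 poles, the high-frequency asymptotic slope is 20 × (1 − 2) = -20 dB/decade.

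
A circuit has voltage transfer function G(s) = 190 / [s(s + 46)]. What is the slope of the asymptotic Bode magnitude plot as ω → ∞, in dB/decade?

With 0 zeros and 2 poles, the high-frequency asymptotic slope is 20 × (0 − 2) = -40 dB/decade.

-40 dB/decade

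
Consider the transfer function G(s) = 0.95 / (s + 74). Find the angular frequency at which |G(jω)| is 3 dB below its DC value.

For a single-pole low-pass, the −3 dB point is at the pole: ω = 74 rad/s.

74 rad/s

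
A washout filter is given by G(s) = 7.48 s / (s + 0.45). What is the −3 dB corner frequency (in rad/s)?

0.45 rad/s

For a single-pole high-pass, the −3 dB point is at the pole: ω = 0.45 rad/s.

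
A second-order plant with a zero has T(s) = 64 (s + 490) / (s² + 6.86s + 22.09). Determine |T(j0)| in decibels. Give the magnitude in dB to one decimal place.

63.0 dB

T(0) = 64 × 490 / 22.09 = 1419.6
20 log₁₀(1419.6) = 63.04 dB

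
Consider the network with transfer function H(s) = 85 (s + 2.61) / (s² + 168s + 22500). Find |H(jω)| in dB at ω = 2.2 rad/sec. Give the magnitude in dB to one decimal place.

-37.8 dB

|j2.2 + 2.61| = √(2.2² + 2.61²) = 3.414
|(j2.2)² + 168(j2.2) + 22500| = |22495 + j369.6| = 2.25e+04
|H(j2.2)| = 85 × 3.414 / 2.25e+04 = 0.012897
20 log₁₀(0.012897) = -37.79 dB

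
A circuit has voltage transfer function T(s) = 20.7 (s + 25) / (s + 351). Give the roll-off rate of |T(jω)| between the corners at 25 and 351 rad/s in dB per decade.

In this band the factors already past their corner are: zero at 25; net slope = 20 dB/decade.

20 dB/decade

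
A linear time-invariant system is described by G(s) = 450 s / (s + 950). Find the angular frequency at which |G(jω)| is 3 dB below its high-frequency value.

For a single-pole high-pass, the −3 dB point is at the pole: ω = 950 rad/sec.

950 rad/sec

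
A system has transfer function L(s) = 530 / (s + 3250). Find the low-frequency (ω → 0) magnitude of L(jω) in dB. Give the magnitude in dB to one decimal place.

L(0) = 530 / 3250 = 0.16308
20 log₁₀(0.16308) = -15.75 dB

-15.8 dB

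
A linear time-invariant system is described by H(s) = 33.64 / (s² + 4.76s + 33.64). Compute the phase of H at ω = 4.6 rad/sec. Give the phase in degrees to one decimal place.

-60.3 deg

∠[(j4.6)² + 4.76(j4.6) + 33.64] = ∠[12.48 + j21.896] = 60.32°
∠H(j4.6) = −60.32° = -60.32°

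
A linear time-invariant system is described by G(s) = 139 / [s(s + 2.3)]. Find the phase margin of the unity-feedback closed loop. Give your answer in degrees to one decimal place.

11.1°

Gain crossover: |G(jω)| = 1 at ω ≈ 11.7 rad/s.
∠G(j11.7) = −90° − arctan(11.7/2.3) ≈ -168.86°
PM = 180° + (-168.86°) = 11.14°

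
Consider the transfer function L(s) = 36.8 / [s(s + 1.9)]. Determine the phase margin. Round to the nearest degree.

Gain crossover: |L(jω)| = 1 at ω ≈ 5.92 rad/sec.
∠L(j5.92) = −90° − arctan(5.92/1.9) ≈ -162.20°
PM = 180° + (-162.20°) = 17.80°

18°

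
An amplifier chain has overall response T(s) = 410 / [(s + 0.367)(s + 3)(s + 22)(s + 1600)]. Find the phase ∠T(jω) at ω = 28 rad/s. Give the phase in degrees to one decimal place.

-226.0 deg

∠(j28 + 0.367) = arctan(28/0.367) = 89.25°
∠(j28 + 3) = arctan(28/3) = 83.88°
∠(j28 + 22) = arctan(28/22) = 51.84°
∠(j28 + 1600) = arctan(28/1600) = 1.00°
∠T(j28) = − (89.25° + 83.88° + 51.84° + 1.00°) = -225.98°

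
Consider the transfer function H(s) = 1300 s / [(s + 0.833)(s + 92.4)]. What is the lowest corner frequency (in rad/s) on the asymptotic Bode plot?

Break frequencies occur at each pole and zero magnitude: 0.833 rad/s, 92.4 rad/s.
The lowest is 0.833 rad/s.

0.833 rad/s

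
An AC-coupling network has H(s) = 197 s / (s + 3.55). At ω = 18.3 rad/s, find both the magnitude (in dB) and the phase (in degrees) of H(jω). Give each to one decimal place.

|j18.3| = 18.3
|j18.3 + 3.55| = √(18.3² + 3.55²) = 18.64
|H(j18.3)| = 197 × 18.3 / 18.64 = 193.39
20 log₁₀(193.39) = 45.73 dB
∠(j18.3) = 90.00°
∠(j18.3 + 3.55) = arctan(18.3/3.55) = 79.02°
∠H(j18.3) = 90.00° − 79.02° = 10.98°

|H| = 45.7 dB, ∠H = 11.0°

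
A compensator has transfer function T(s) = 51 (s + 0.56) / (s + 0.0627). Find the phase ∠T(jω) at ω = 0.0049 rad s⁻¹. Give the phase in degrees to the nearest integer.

∠(j0.0049 + 0.56) = arctan(0.0049/0.56) = 0.50°
∠(j0.0049 + 0.0627) = arctan(0.0049/0.0627) = 4.47°
∠T(j0.0049) = 0.50° − 4.47° = -3.97°

-4 deg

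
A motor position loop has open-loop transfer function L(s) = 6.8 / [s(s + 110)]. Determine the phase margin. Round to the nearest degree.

90 deg

Gain crossover: |L(jω)| = 1 at ω ≈ 0.0618 rad/s.
∠L(j0.0618) = −90° − arctan(0.0618/110) ≈ -90.03°
PM = 180° + (-90.03°) = 89.97°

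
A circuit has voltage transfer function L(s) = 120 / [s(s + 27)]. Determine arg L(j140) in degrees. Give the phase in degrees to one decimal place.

-169.1 deg

∠(j140 + 27) = arctan(140/27) = 79.08°
∠(j140) = 90.00°
∠L(j140) = − (79.08° + 90.00°) = -169.08°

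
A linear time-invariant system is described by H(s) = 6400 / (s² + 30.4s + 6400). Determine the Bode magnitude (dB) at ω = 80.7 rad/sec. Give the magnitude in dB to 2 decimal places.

8.32 dB

|(j80.7)² + 30.4(j80.7) + 6400| = |-112.49 + j2453.3| = 2456
|H(j80.7)| = 6400 / 2456 = 2.606
20 log₁₀(2.606) = 8.320 dB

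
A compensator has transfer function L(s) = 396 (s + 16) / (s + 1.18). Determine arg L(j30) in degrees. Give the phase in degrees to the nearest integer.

-26°

∠(j30 + 16) = arctan(30/16) = 61.93°
∠(j30 + 1.18) = arctan(30/1.18) = 87.75°
∠L(j30) = 61.93° − 87.75° = -25.82°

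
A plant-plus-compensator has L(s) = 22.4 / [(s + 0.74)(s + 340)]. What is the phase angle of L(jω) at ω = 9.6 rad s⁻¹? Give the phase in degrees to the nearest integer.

-87 deg

∠(j9.6 + 0.74) = arctan(9.6/0.74) = 85.59°
∠(j9.6 + 340) = arctan(9.6/340) = 1.62°
∠L(j9.6) = − (85.59° + 1.62°) = -87.21°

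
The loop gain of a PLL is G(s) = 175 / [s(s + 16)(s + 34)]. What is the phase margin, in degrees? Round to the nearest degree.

Gain crossover: |G(jω)| = 1 at ω ≈ 0.322 rad s⁻¹.
∠G(j0.322) = −90° − arctan(0.322/16) − arctan(0.322/34) ≈ -91.69°
PM = 180° + (-91.69°) = 88.31°

88°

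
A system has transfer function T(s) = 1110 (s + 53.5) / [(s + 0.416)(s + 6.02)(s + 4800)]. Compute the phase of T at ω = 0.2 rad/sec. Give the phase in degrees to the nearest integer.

∠(j0.2 + 53.5) = arctan(0.2/53.5) = 0.21°
∠(j0.2 + 0.416) = arctan(0.2/0.416) = 25.68°
∠(j0.2 + 6.02) = arctan(0.2/6.02) = 1.90°
∠(j0.2 + 4800) = arctan(0.2/4800) = 0.00°
∠T(j0.2) = 0.21° − (25.68° + 1.90° + 0.00°) = -27.37°

-27°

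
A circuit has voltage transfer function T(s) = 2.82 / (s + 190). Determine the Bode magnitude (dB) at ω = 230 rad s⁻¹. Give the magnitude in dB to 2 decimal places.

-40.49 dB

|j230 + 190| = √(230² + 190²) = 298.3
|T(j230)| = 2.82 / 298.3 = 0.0094527
20 log₁₀(0.0094527) = -40.489 dB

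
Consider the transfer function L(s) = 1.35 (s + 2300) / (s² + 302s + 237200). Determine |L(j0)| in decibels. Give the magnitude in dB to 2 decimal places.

L(0) = 1.35 × 2300 / 237200 = 0.01309
20 log₁₀(0.01309) = -37.661 dB

-37.66 dB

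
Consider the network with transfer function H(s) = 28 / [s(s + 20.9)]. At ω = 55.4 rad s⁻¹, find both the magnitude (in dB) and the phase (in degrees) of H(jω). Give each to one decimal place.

|j55.4 + 20.9| = √(55.4² + 20.9²) = 59.21
|j55.4| = 55.4
|H(j55.4)| = 28 / (59.21 × 55.4) = 0.0085358
20 log₁₀(0.0085358) = -41.38 dB
∠(j55.4 + 20.9) = arctan(55.4/20.9) = 69.33°
∠(j55.4) = 90.00°
∠H(j55.4) = − (69.33° + 90.00°) = -159.33°

|H| = -41.4 dB, ∠H = -159.3°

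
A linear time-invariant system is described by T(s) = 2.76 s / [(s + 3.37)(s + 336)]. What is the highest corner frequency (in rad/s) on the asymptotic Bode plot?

336 rad/s

Break frequencies occur at each pole and zero magnitude: 3.37 rad/s, 336 rad/s.
The highest is 336 rad/s.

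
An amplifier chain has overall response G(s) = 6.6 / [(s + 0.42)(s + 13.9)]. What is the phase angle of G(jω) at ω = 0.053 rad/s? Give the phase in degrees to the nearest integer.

∠(j0.053 + 0.42) = arctan(0.053/0.42) = 7.19°
∠(j0.053 + 13.9) = arctan(0.053/13.9) = 0.22°
∠G(j0.053) = − (7.19° + 0.22°) = -7.41°

-7 deg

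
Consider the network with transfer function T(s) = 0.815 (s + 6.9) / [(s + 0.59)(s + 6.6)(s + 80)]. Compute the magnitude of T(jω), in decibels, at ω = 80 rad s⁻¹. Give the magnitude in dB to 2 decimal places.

-80.91 dB

|j80 + 6.9| = √(80² + 6.9²) = 80.3
|j80 + 0.59| = √(80² + 0.59²) = 80
|j80 + 6.6| = √(80² + 6.6²) = 80.27
|j80 + 80| = √(80² + 80²) = 113.1
|T(j80)| = 0.815 × 80.3 / (80 × 80.27 × 113.1) = 9.0071e-05
20 log₁₀(9.0071e-05) = -80.908 dB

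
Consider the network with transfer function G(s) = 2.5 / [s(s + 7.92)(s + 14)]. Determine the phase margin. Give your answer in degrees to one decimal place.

Gain crossover: |G(jω)| = 1 at ω ≈ 0.0225 rad/s.
∠G(j0.0225) = −90° − arctan(0.0225/7.92) − arctan(0.0225/14) ≈ -90.26°
PM = 180° + (-90.26°) = 89.74°

89.7°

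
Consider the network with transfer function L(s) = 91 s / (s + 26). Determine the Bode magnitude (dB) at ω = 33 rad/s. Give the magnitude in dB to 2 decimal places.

|j33| = 33
|j33 + 26| = √(33² + 26²) = 42.01
|L(j33)| = 91 × 33 / 42.01 = 71.48
20 log₁₀(71.48) = 37.084 dB

37.08 dB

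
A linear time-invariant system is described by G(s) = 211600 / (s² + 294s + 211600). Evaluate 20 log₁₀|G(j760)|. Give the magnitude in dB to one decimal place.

|(j760)² + 294(j760) + 211600| = |-3.66e+05 + j2.2344e+05| = 4.288e+05
|G(j760)| = 211600 / 4.288e+05 = 0.49345
20 log₁₀(0.49345) = -6.14 dB

-6.1 dB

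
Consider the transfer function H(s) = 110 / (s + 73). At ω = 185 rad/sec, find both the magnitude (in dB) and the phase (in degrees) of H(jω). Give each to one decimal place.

|j185 + 73| = √(185² + 73²) = 198.9
|H(j185)| = 110 / 198.9 = 0.55309
20 log₁₀(0.55309) = -5.14 dB
∠(j185 + 73) = arctan(185/73) = 68.47°
∠H(j185) = −68.47° = -68.47°

|H| = -5.1 dB, ∠H = -68.5°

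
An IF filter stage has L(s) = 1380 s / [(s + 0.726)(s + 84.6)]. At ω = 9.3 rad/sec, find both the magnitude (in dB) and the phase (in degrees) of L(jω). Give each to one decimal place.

|j9.3| = 9.3
|j9.3 + 0.726| = √(9.3² + 0.726²) = 9.328
|j9.3 + 84.6| = √(9.3² + 84.6²) = 85.11
|L(j9.3)| = 1380 × 9.3 / (9.328 × 85.11) = 16.165
20 log₁₀(16.165) = 24.17 dB
∠(j9.3) = 90.00°
∠(j9.3 + 0.726) = arctan(9.3/0.726) = 85.54°
∠(j9.3 + 84.6) = arctan(9.3/84.6) = 6.27°
∠L(j9.3) = 90.00° − (85.54° + 6.27°) = -1.81°

|L| = 24.2 dB, ∠L = -1.8°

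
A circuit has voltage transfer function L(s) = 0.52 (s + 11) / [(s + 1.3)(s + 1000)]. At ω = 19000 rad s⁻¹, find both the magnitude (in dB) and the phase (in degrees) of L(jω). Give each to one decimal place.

|L| = -91.3 dB, ∠L = -87.0°

|j19000 + 11| = √(19000² + 11²) = 1.9e+04
|j19000 + 1.3| = √(19000² + 1.3²) = 1.9e+04
|j19000 + 1000| = √(19000² + 1000²) = 1.903e+04
|L(j19000)| = 0.52 × 1.9e+04 / (1.9e+04 × 1.903e+04) = 2.7331e-05
20 log₁₀(2.7331e-05) = -91.27 dB
∠(j19000 + 11) = arctan(19000/11) = 89.97°
∠(j19000 + 1.3) = arctan(19000/1.3) = 90.00°
∠(j19000 + 1000) = arctan(19000/1000) = 86.99°
∠L(j19000) = 89.97° − (90.00° + 86.99°) = -87.02°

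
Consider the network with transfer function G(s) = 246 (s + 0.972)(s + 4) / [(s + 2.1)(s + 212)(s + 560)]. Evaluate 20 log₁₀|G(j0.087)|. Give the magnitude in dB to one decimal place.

|j0.087 + 0.972| = √(0.087² + 0.972²) = 0.9759
|j0.087 + 4| = √(0.087² + 4²) = 4.001
|j0.087 + 2.1| = √(0.087² + 2.1²) = 2.102
|j0.087 + 212| = √(0.087² + 212²) = 212
|j0.087 + 560| = √(0.087² + 560²) = 560
|G(j0.087)| = 246 × 0.9759 × 4.001 / (2.102 × 212 × 560) = 0.0038493
20 log₁₀(0.0038493) = -48.29 dB

-48.3 dB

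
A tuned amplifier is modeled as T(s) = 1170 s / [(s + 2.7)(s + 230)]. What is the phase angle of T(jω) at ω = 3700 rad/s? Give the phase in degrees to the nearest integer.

-86 deg

∠(j3700) = 90.00°
∠(j3700 + 2.7) = arctan(3700/2.7) = 89.96°
∠(j3700 + 230) = arctan(3700/230) = 86.44°
∠T(j3700) = 90.00° − (89.96° + 86.44°) = -86.40°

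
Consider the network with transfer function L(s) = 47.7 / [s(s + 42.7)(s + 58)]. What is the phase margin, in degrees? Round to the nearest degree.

Gain crossover: |L(jω)| = 1 at ω ≈ 0.0193 rad/s.
∠L(j0.0193) = −90° − arctan(0.0193/42.7) − arctan(0.0193/58) ≈ -90.04°
PM = 180° + (-90.04°) = 89.96°

90°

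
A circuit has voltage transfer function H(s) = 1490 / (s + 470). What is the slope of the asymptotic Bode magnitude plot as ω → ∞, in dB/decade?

With 0 zeros and 1 pole, the high-frequency asymptotic slope is 20 × (0 − 1) = -20 dB/decade.

-20 dB/decade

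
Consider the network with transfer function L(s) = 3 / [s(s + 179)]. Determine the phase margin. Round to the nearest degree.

Gain crossover: |L(jω)| = 1 at ω ≈ 0.0168 rad s⁻¹.
∠L(j0.0168) = −90° − arctan(0.0168/179) ≈ -90.01°
PM = 180° + (-90.01°) = 89.99°

90 deg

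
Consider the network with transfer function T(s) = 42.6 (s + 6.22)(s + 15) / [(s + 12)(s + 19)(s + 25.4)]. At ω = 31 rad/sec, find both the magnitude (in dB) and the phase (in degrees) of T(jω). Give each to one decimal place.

|T| = -0.4 dB, ∠T = -35.2°

|j31 + 6.22| = √(31² + 6.22²) = 31.62
|j31 + 15| = √(31² + 15²) = 34.44
|j31 + 12| = √(31² + 12²) = 33.24
|j31 + 19| = √(31² + 19²) = 36.36
|j31 + 25.4| = √(31² + 25.4²) = 40.08
|T(j31)| = 42.6 × 31.62 × 34.44 / (33.24 × 36.36 × 40.08) = 0.95762
20 log₁₀(0.95762) = -0.38 dB
∠(j31 + 6.22) = arctan(31/6.22) = 78.65°
∠(j31 + 15) = arctan(31/15) = 64.18°
∠(j31 + 12) = arctan(31/12) = 68.84°
∠(j31 + 19) = arctan(31/19) = 58.50°
∠(j31 + 25.4) = arctan(31/25.4) = 50.67°
∠T(j31) = 78.65° + 64.18° − (68.84° + 58.50° + 50.67°) = -35.17°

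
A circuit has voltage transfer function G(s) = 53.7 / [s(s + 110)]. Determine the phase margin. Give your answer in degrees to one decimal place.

89.7°

Gain crossover: |G(jω)| = 1 at ω ≈ 0.488 rad/sec.
∠G(j0.488) = −90° − arctan(0.488/110) ≈ -90.25°
PM = 180° + (-90.25°) = 89.75°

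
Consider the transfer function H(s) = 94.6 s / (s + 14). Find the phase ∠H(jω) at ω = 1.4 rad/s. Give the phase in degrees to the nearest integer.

∠(j1.4) = 90.00°
∠(j1.4 + 14) = arctan(1.4/14) = 5.71°
∠H(j1.4) = 90.00° − 5.71° = 84.29°

84°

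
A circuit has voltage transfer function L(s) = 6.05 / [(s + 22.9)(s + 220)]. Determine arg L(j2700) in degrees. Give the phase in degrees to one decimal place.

-174.9 deg

∠(j2700 + 22.9) = arctan(2700/22.9) = 89.51°
∠(j2700 + 220) = arctan(2700/220) = 85.34°
∠L(j2700) = − (89.51° + 85.34°) = -174.86°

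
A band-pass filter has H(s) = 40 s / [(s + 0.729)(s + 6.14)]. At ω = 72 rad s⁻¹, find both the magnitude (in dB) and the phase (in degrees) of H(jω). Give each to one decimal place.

|H| = -5.1 dB, ∠H = -84.5°

|j72| = 72
|j72 + 0.729| = √(72² + 0.729²) = 72
|j72 + 6.14| = √(72² + 6.14²) = 72.26
|H(j72)| = 40 × 72 / (72 × 72.26) = 0.55352
20 log₁₀(0.55352) = -5.14 dB
∠(j72) = 90.00°
∠(j72 + 0.729) = arctan(72/0.729) = 89.42°
∠(j72 + 6.14) = arctan(72/6.14) = 85.13°
∠H(j72) = 90.00° − (89.42° + 85.13°) = -84.55°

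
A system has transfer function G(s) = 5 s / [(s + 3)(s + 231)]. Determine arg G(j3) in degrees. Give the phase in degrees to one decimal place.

44.3 deg

∠(j3) = 90.00°
∠(j3 + 3) = arctan(3/3) = 45.00°
∠(j3 + 231) = arctan(3/231) = 0.74°
∠G(j3) = 90.00° − (45.00° + 0.74°) = 44.26°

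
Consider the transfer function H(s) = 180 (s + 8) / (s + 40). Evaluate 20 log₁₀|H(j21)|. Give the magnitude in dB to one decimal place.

39.0 dB

|j21 + 8| = √(21² + 8²) = 22.47
|j21 + 40| = √(21² + 40²) = 45.18
|H(j21)| = 180 × 22.47 / 45.18 = 89.536
20 log₁₀(89.536) = 39.04 dB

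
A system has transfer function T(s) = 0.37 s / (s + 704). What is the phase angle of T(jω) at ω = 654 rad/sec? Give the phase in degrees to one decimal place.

47.1°

∠(j654) = 90.00°
∠(j654 + 704) = arctan(654/704) = 42.89°
∠T(j654) = 90.00° − 42.89° = 47.11°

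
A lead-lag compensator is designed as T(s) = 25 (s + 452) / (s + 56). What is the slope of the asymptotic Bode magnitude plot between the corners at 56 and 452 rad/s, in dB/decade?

-20 dB/decade

In this band the factors already past their corner are: pole at 56; net slope = -20 dB/decade.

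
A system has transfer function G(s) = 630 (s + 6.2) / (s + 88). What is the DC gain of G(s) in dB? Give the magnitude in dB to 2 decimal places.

32.94 dB

G(0) = 630 × 6.2 / 88 = 44.386
20 log₁₀(44.386) = 32.945 dB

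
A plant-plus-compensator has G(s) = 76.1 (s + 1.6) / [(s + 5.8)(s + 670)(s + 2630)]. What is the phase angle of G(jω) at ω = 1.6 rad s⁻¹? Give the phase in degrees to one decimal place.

29.4 deg

∠(j1.6 + 1.6) = arctan(1.6/1.6) = 45.00°
∠(j1.6 + 5.8) = arctan(1.6/5.8) = 15.42°
∠(j1.6 + 670) = arctan(1.6/670) = 0.14°
∠(j1.6 + 2630) = arctan(1.6/2630) = 0.03°
∠G(j1.6) = 45.00° − (15.42° + 0.14° + 0.03°) = 29.41°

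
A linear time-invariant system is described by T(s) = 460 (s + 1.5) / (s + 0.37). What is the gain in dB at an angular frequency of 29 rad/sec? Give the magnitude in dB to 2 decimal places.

|j29 + 1.5| = √(29² + 1.5²) = 29.04
|j29 + 0.37| = √(29² + 0.37²) = 29
|T(j29)| = 460 × 29.04 / 29 = 460.58
20 log₁₀(460.58) = 53.266 dB

53.27 dB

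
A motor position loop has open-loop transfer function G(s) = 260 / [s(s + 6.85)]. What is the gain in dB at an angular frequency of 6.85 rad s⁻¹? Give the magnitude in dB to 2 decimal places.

11.86 dB

|j6.85 + 6.85| = √(6.85² + 6.85²) = 9.687
|j6.85| = 6.85
|G(j6.85)| = 260 / (9.687 × 6.85) = 3.9181
20 log₁₀(3.9181) = 11.862 dB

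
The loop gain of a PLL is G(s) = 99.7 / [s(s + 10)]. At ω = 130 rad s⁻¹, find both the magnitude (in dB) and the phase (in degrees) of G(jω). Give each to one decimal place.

|G| = -44.6 dB, ∠G = -175.6°

|j130 + 10| = √(130² + 10²) = 130.4
|j130| = 130
|G(j130)| = 99.7 / (130.4 × 130) = 0.005882
20 log₁₀(0.005882) = -44.61 dB
∠(j130 + 10) = arctan(130/10) = 85.60°
∠(j130) = 90.00°
∠G(j130) = − (85.60° + 90.00°) = -175.60°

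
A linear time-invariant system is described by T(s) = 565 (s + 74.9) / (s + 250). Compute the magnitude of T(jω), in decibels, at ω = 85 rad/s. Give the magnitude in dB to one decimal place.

47.7 dB

|j85 + 74.9| = √(85² + 74.9²) = 113.3
|j85 + 250| = √(85² + 250²) = 264.1
|T(j85)| = 565 × 113.3 / 264.1 = 242.41
20 log₁₀(242.41) = 47.69 dB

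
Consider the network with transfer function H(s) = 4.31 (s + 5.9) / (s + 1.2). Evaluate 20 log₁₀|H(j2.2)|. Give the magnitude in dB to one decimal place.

20.7 dB

|j2.2 + 5.9| = √(2.2² + 5.9²) = 6.297
|j2.2 + 1.2| = √(2.2² + 1.2²) = 2.506
|H(j2.2)| = 4.31 × 6.297 / 2.506 = 10.83
20 log₁₀(10.83) = 20.69 dB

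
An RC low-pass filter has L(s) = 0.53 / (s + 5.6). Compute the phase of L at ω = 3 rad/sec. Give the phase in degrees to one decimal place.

∠(j3 + 5.6) = arctan(3/5.6) = 28.18°
∠L(j3) = −28.18° = -28.18°

-28.2 deg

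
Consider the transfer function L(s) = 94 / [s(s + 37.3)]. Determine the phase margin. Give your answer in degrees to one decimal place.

86.1°

Gain crossover: |L(jω)| = 1 at ω ≈ 2.51 rad/sec.
∠L(j2.51) = −90° − arctan(2.51/37.3) ≈ -93.86°
PM = 180° + (-93.86°) = 86.14°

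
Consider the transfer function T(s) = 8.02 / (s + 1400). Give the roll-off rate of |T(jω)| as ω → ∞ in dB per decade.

With 0 zeros and 1 pole, the high-frequency asymptotic slope is 20 × (0 − 1) = -20 dB/decade.

-20 dB/decade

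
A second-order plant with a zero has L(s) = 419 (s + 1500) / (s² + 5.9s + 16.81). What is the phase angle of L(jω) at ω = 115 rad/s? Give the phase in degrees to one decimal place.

-172.7°

∠(j115 + 1500) = arctan(115/1500) = 4.38°
∠[(j115)² + 5.9(j115) + 16.81] = ∠[-13208 + j678.5] = 177.06°
∠L(j115) = 4.38° − 177.06° = -172.68°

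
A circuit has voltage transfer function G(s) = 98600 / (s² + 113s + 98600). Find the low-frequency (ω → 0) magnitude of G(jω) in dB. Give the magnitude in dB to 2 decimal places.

0.00 dB

G(0) = 98600 / 98600 = 1
20 log₁₀(1) = 0.000 dB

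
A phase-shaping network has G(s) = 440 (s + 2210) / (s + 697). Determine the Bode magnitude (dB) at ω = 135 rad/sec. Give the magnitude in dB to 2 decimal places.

|j135 + 2210| = √(135² + 2210²) = 2214
|j135 + 697| = √(135² + 697²) = 710
|G(j135)| = 440 × 2214 / 710 = 1372.2
20 log₁₀(1372.2) = 62.748 dB

62.75 dB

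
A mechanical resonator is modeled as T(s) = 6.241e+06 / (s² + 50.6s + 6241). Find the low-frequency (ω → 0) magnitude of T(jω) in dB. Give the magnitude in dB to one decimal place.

T(0) = 6.241e+06 / 6241 = 1000
20 log₁₀(1000) = 60.00 dB

60.0 dB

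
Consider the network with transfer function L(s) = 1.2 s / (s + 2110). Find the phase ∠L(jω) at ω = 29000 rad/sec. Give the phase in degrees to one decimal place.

4.2°

∠(j29000) = 90.00°
∠(j29000 + 2110) = arctan(29000/2110) = 85.84°
∠L(j29000) = 90.00° − 85.84° = 4.16°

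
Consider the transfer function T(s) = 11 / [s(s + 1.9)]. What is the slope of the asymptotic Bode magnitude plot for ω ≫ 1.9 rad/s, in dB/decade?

With 0 zeros and 2 poles, the high-frequency asymptotic slope is 20 × (0 − 2) = -40 dB/decade.

-40 dB/decade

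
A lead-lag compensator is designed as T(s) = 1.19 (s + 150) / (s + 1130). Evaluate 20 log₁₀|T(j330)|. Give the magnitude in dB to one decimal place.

|j330 + 150| = √(330² + 150²) = 362.5
|j330 + 1130| = √(330² + 1130²) = 1177
|T(j330)| = 1.19 × 362.5 / 1177 = 0.36643
20 log₁₀(0.36643) = -8.72 dB

-8.7 dB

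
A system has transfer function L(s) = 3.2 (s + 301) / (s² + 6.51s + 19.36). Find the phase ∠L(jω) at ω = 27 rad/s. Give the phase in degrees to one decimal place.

-161.0°

∠(j27 + 301) = arctan(27/301) = 5.13°
∠[(j27)² + 6.51(j27) + 19.36] = ∠[-709.64 + j175.77] = 166.09°
∠L(j27) = 5.13° − 166.09° = -160.96°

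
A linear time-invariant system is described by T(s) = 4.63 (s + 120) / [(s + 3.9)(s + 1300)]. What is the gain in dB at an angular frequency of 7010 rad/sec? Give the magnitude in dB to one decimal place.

|j7010 + 120| = √(7010² + 120²) = 7011
|j7010 + 3.9| = √(7010² + 3.9²) = 7010
|j7010 + 1300| = √(7010² + 1300²) = 7130
|T(j7010)| = 4.63 × 7011 / (7010 × 7130) = 0.00064951
20 log₁₀(0.00064951) = -63.75 dB

-63.7 dB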